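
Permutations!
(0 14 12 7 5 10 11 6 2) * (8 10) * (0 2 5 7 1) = [14, 0, 2, 3, 4, 8, 5, 7, 10, 9, 11, 6, 1, 13, 12] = (0 14 12 1)(5 8 10 11 6)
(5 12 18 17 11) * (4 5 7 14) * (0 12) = (0 12 18 17 11 7 14 4 5) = [12, 1, 2, 3, 5, 0, 6, 14, 8, 9, 10, 7, 18, 13, 4, 15, 16, 11, 17]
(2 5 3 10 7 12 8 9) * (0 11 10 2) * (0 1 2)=[11, 2, 5, 0, 4, 3, 6, 12, 9, 1, 7, 10, 8]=(0 11 10 7 12 8 9 1 2 5 3)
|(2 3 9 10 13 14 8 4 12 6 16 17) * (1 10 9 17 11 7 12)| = 30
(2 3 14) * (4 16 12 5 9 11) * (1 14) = [0, 14, 3, 1, 16, 9, 6, 7, 8, 11, 10, 4, 5, 13, 2, 15, 12] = (1 14 2 3)(4 16 12 5 9 11)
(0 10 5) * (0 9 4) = (0 10 5 9 4) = [10, 1, 2, 3, 0, 9, 6, 7, 8, 4, 5]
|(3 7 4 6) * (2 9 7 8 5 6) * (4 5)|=|(2 9 7 5 6 3 8 4)|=8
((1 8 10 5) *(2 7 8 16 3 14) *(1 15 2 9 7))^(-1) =((1 16 3 14 9 7 8 10 5 15 2))^(-1) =(1 2 15 5 10 8 7 9 14 3 16)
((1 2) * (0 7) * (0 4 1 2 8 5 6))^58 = (0 4 8 6 7 1 5)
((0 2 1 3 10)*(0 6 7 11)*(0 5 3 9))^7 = ((0 2 1 9)(3 10 6 7 11 5))^7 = (0 9 1 2)(3 10 6 7 11 5)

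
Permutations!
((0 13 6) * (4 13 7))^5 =((0 7 4 13 6))^5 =(13)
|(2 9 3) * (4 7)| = 6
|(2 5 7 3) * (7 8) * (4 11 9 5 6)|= 9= |(2 6 4 11 9 5 8 7 3)|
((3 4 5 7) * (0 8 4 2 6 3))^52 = (0 4 7 8 5)(2 6 3)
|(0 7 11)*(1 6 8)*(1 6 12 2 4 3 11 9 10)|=10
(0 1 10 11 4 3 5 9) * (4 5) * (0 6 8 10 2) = (0 1 2)(3 4)(5 9 6 8 10 11) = [1, 2, 0, 4, 3, 9, 8, 7, 10, 6, 11, 5]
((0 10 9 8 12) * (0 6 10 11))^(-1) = (0 11)(6 12 8 9 10)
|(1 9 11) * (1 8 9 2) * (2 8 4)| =6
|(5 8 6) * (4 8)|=4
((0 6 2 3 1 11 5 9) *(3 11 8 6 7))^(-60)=(11)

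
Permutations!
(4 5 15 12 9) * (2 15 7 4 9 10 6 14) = (2 15 12 10 6 14)(4 5 7) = [0, 1, 15, 3, 5, 7, 14, 4, 8, 9, 6, 11, 10, 13, 2, 12]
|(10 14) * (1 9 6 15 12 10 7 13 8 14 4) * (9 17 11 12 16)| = 12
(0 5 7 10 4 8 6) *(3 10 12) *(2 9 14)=(0 5 7 12 3 10 4 8 6)(2 9 14)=[5, 1, 9, 10, 8, 7, 0, 12, 6, 14, 4, 11, 3, 13, 2]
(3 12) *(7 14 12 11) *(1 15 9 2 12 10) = (1 15 9 2 12 3 11 7 14 10) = [0, 15, 12, 11, 4, 5, 6, 14, 8, 2, 1, 7, 3, 13, 10, 9]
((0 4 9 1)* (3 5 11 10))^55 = (0 1 9 4)(3 10 11 5)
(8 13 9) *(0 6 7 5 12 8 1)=(0 6 7 5 12 8 13 9 1)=[6, 0, 2, 3, 4, 12, 7, 5, 13, 1, 10, 11, 8, 9]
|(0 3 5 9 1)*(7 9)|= |(0 3 5 7 9 1)|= 6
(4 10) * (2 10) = (2 10 4) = [0, 1, 10, 3, 2, 5, 6, 7, 8, 9, 4]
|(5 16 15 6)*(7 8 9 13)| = 4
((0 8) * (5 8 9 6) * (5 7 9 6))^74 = (0 7 5)(6 9 8)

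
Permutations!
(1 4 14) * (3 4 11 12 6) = (1 11 12 6 3 4 14) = [0, 11, 2, 4, 14, 5, 3, 7, 8, 9, 10, 12, 6, 13, 1]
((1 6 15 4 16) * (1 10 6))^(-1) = ((4 16 10 6 15))^(-1) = (4 15 6 10 16)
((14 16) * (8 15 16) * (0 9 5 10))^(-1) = (0 10 5 9)(8 14 16 15)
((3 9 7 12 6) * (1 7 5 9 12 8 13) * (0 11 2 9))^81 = ((0 11 2 9 5)(1 7 8 13)(3 12 6))^81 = (0 11 2 9 5)(1 7 8 13)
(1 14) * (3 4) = (1 14)(3 4) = [0, 14, 2, 4, 3, 5, 6, 7, 8, 9, 10, 11, 12, 13, 1]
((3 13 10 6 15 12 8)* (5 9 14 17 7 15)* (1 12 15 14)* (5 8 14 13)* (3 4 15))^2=((1 12 14 17 7 13 10 6 8 4 15 3 5 9))^2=(1 14 7 10 8 15 5)(3 9 12 17 13 6 4)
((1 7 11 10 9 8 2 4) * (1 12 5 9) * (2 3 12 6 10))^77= ((1 7 11 2 4 6 10)(3 12 5 9 8))^77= (3 5 8 12 9)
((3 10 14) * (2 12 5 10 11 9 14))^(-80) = ((2 12 5 10)(3 11 9 14))^(-80) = (14)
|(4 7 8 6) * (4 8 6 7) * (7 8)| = |(8)(6 7)| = 2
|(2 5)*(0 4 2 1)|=5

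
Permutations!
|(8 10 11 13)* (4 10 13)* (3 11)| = |(3 11 4 10)(8 13)| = 4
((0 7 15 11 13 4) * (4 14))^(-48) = ((0 7 15 11 13 14 4))^(-48) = (0 7 15 11 13 14 4)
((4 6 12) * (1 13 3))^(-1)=(1 3 13)(4 12 6)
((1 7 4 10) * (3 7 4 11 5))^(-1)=(1 10 4)(3 5 11 7)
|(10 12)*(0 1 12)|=4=|(0 1 12 10)|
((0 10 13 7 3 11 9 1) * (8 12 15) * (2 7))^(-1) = (0 1 9 11 3 7 2 13 10)(8 15 12)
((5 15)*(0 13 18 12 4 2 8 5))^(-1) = (0 15 5 8 2 4 12 18 13)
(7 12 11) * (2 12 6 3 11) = (2 12)(3 11 7 6) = [0, 1, 12, 11, 4, 5, 3, 6, 8, 9, 10, 7, 2]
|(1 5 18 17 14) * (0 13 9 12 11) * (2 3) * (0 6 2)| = 40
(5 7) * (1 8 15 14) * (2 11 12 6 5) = (1 8 15 14)(2 11 12 6 5 7) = [0, 8, 11, 3, 4, 7, 5, 2, 15, 9, 10, 12, 6, 13, 1, 14]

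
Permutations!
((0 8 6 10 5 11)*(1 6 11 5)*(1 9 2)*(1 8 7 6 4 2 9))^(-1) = ((0 7 6 10 1 4 2 8 11))^(-1) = (0 11 8 2 4 1 10 6 7)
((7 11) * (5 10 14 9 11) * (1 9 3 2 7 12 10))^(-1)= (1 5 7 2 3 14 10 12 11 9)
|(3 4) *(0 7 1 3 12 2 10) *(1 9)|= 9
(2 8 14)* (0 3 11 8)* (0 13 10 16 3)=(2 13 10 16 3 11 8 14)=[0, 1, 13, 11, 4, 5, 6, 7, 14, 9, 16, 8, 12, 10, 2, 15, 3]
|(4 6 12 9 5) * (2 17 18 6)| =|(2 17 18 6 12 9 5 4)| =8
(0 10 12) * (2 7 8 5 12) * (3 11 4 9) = (0 10 2 7 8 5 12)(3 11 4 9) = [10, 1, 7, 11, 9, 12, 6, 8, 5, 3, 2, 4, 0]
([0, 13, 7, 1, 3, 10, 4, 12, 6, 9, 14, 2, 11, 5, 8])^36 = (14)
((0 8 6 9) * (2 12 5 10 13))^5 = ((0 8 6 9)(2 12 5 10 13))^5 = (13)(0 8 6 9)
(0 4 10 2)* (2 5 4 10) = [10, 1, 0, 3, 2, 4, 6, 7, 8, 9, 5] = (0 10 5 4 2)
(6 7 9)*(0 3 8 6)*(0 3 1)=(0 1)(3 8 6 7 9)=[1, 0, 2, 8, 4, 5, 7, 9, 6, 3]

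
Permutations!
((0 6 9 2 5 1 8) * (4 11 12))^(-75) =((0 6 9 2 5 1 8)(4 11 12))^(-75) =(12)(0 9 5 8 6 2 1)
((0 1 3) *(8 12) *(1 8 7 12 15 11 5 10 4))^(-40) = (0 10 8 4 15 1 11 3 5)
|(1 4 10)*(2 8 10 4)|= 4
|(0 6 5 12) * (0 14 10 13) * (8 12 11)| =|(0 6 5 11 8 12 14 10 13)| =9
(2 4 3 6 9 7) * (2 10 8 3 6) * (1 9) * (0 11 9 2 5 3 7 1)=(0 11 9 1 2 4 6)(3 5)(7 10 8)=[11, 2, 4, 5, 6, 3, 0, 10, 7, 1, 8, 9]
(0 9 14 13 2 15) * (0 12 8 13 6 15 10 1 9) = (1 9 14 6 15 12 8 13 2 10) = [0, 9, 10, 3, 4, 5, 15, 7, 13, 14, 1, 11, 8, 2, 6, 12]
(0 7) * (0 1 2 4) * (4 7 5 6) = (0 5 6 4)(1 2 7) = [5, 2, 7, 3, 0, 6, 4, 1]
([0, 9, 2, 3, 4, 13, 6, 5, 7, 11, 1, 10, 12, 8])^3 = (1 10 11 9)(5 7 8 13)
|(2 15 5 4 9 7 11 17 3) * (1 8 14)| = 9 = |(1 8 14)(2 15 5 4 9 7 11 17 3)|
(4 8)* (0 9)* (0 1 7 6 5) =[9, 7, 2, 3, 8, 0, 5, 6, 4, 1] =(0 9 1 7 6 5)(4 8)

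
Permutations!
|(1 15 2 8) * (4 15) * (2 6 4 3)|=12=|(1 3 2 8)(4 15 6)|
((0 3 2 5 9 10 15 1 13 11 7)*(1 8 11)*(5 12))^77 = (15)(1 13)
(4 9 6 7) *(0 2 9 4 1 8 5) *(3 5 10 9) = (0 2 3 5)(1 8 10 9 6 7) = [2, 8, 3, 5, 4, 0, 7, 1, 10, 6, 9]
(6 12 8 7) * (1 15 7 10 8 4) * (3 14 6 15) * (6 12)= (1 3 14 12 4)(7 15)(8 10)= [0, 3, 2, 14, 1, 5, 6, 15, 10, 9, 8, 11, 4, 13, 12, 7]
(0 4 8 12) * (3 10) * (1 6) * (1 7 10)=(0 4 8 12)(1 6 7 10 3)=[4, 6, 2, 1, 8, 5, 7, 10, 12, 9, 3, 11, 0]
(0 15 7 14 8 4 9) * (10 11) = (0 15 7 14 8 4 9)(10 11) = [15, 1, 2, 3, 9, 5, 6, 14, 4, 0, 11, 10, 12, 13, 8, 7]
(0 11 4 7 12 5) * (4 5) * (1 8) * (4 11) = (0 4 7 12 11 5)(1 8) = [4, 8, 2, 3, 7, 0, 6, 12, 1, 9, 10, 5, 11]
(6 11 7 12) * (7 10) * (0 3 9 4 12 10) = (0 3 9 4 12 6 11)(7 10) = [3, 1, 2, 9, 12, 5, 11, 10, 8, 4, 7, 0, 6]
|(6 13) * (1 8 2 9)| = |(1 8 2 9)(6 13)| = 4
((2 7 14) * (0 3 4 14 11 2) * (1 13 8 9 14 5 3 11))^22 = ((0 11 2 7 1 13 8 9 14)(3 4 5))^22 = (0 1 14 7 9 2 8 11 13)(3 4 5)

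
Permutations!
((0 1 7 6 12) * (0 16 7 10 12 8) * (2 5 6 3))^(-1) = ((0 1 10 12 16 7 3 2 5 6 8))^(-1) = (0 8 6 5 2 3 7 16 12 10 1)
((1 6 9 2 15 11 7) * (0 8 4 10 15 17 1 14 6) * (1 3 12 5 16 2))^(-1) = (0 1 9 6 14 7 11 15 10 4 8)(2 16 5 12 3 17)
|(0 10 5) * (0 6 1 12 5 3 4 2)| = |(0 10 3 4 2)(1 12 5 6)| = 20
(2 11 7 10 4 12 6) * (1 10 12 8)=(1 10 4 8)(2 11 7 12 6)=[0, 10, 11, 3, 8, 5, 2, 12, 1, 9, 4, 7, 6]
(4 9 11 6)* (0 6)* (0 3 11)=(0 6 4 9)(3 11)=[6, 1, 2, 11, 9, 5, 4, 7, 8, 0, 10, 3]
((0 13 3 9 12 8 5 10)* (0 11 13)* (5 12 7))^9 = (3 7 10 13 9 5 11)(8 12)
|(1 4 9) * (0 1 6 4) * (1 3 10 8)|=15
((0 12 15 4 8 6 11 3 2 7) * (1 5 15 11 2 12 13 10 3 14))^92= ((0 13 10 3 12 11 14 1 5 15 4 8 6 2 7))^92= (0 10 12 14 5 4 6 7 13 3 11 1 15 8 2)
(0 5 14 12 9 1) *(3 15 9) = (0 5 14 12 3 15 9 1) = [5, 0, 2, 15, 4, 14, 6, 7, 8, 1, 10, 11, 3, 13, 12, 9]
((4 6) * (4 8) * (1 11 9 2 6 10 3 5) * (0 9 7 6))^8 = (0 2 9)(1 5 3 10 4 8 6 7 11)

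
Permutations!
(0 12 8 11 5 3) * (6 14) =(0 12 8 11 5 3)(6 14) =[12, 1, 2, 0, 4, 3, 14, 7, 11, 9, 10, 5, 8, 13, 6]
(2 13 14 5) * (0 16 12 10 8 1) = (0 16 12 10 8 1)(2 13 14 5) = [16, 0, 13, 3, 4, 2, 6, 7, 1, 9, 8, 11, 10, 14, 5, 15, 12]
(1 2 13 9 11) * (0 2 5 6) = [2, 5, 13, 3, 4, 6, 0, 7, 8, 11, 10, 1, 12, 9] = (0 2 13 9 11 1 5 6)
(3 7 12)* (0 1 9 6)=(0 1 9 6)(3 7 12)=[1, 9, 2, 7, 4, 5, 0, 12, 8, 6, 10, 11, 3]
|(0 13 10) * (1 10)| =4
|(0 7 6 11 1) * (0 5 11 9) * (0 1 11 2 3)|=8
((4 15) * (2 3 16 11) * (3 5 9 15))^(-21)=(2 15 16 5 4 11 9 3)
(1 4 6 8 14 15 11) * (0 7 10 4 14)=(0 7 10 4 6 8)(1 14 15 11)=[7, 14, 2, 3, 6, 5, 8, 10, 0, 9, 4, 1, 12, 13, 15, 11]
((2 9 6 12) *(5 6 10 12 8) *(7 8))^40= ((2 9 10 12)(5 6 7 8))^40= (12)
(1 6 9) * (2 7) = [0, 6, 7, 3, 4, 5, 9, 2, 8, 1] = (1 6 9)(2 7)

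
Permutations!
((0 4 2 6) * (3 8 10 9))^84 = ((0 4 2 6)(3 8 10 9))^84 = (10)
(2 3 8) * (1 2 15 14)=(1 2 3 8 15 14)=[0, 2, 3, 8, 4, 5, 6, 7, 15, 9, 10, 11, 12, 13, 1, 14]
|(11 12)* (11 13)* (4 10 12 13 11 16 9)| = |(4 10 12 11 13 16 9)| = 7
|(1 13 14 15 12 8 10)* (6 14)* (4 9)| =8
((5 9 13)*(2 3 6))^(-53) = ((2 3 6)(5 9 13))^(-53) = (2 3 6)(5 9 13)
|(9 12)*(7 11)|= 2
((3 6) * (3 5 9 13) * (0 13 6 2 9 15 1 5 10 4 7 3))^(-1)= ((0 13)(1 5 15)(2 9 6 10 4 7 3))^(-1)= (0 13)(1 15 5)(2 3 7 4 10 6 9)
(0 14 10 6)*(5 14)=[5, 1, 2, 3, 4, 14, 0, 7, 8, 9, 6, 11, 12, 13, 10]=(0 5 14 10 6)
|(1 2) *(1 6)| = 3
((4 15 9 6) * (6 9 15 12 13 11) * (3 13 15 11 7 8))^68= (4 11 12 6 15)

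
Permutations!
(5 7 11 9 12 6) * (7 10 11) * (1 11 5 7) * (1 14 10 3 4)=(1 11 9 12 6 7 14 10 5 3 4)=[0, 11, 2, 4, 1, 3, 7, 14, 8, 12, 5, 9, 6, 13, 10]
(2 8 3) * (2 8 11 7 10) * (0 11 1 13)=[11, 13, 1, 8, 4, 5, 6, 10, 3, 9, 2, 7, 12, 0]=(0 11 7 10 2 1 13)(3 8)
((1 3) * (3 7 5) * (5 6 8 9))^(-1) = (1 3 5 9 8 6 7)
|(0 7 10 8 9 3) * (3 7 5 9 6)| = 8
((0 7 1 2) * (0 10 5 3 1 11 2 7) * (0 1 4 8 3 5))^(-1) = ((0 1 7 11 2 10)(3 4 8))^(-1) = (0 10 2 11 7 1)(3 8 4)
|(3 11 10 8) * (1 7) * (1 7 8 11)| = 6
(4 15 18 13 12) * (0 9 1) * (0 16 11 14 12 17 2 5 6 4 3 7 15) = (0 9 1 16 11 14 12 3 7 15 18 13 17 2 5 6 4) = [9, 16, 5, 7, 0, 6, 4, 15, 8, 1, 10, 14, 3, 17, 12, 18, 11, 2, 13]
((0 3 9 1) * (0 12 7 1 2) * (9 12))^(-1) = (0 2 9 1 7 12 3)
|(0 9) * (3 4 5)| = |(0 9)(3 4 5)| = 6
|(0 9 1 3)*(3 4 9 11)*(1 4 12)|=6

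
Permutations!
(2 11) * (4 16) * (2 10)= (2 11 10)(4 16)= [0, 1, 11, 3, 16, 5, 6, 7, 8, 9, 2, 10, 12, 13, 14, 15, 4]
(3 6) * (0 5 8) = (0 5 8)(3 6) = [5, 1, 2, 6, 4, 8, 3, 7, 0]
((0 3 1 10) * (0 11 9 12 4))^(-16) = ((0 3 1 10 11 9 12 4))^(-16) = (12)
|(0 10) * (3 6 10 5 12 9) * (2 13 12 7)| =10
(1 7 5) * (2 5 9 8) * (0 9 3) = [9, 7, 5, 0, 4, 1, 6, 3, 2, 8] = (0 9 8 2 5 1 7 3)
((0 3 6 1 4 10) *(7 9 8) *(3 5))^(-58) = ((0 5 3 6 1 4 10)(7 9 8))^(-58) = (0 4 6 5 10 1 3)(7 8 9)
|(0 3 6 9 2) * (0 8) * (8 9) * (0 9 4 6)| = 10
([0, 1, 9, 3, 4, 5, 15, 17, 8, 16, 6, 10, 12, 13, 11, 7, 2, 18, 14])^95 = [0, 1, 16, 3, 4, 5, 10, 15, 8, 2, 11, 14, 12, 13, 18, 6, 9, 7, 17]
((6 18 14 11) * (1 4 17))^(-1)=(1 17 4)(6 11 14 18)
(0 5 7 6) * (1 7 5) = (0 1 7 6) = [1, 7, 2, 3, 4, 5, 0, 6]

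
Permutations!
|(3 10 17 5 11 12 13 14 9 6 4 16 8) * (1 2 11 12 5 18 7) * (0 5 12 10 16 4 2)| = 21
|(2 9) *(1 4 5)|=6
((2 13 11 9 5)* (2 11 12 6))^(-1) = (2 6 12 13)(5 9 11) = ((2 13 12 6)(5 11 9))^(-1)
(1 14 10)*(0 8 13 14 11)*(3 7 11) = (0 8 13 14 10 1 3 7 11) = [8, 3, 2, 7, 4, 5, 6, 11, 13, 9, 1, 0, 12, 14, 10]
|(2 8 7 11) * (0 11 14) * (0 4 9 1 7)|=20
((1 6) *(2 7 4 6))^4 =(1 6 4 7 2)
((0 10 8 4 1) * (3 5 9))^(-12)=(0 4 10 1 8)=((0 10 8 4 1)(3 5 9))^(-12)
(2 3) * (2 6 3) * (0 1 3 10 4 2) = [1, 3, 0, 6, 2, 5, 10, 7, 8, 9, 4] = (0 1 3 6 10 4 2)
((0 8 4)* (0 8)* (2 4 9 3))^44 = (2 3 9 8 4)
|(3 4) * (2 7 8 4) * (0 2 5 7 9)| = |(0 2 9)(3 5 7 8 4)| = 15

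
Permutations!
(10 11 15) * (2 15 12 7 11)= (2 15 10)(7 11 12)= [0, 1, 15, 3, 4, 5, 6, 11, 8, 9, 2, 12, 7, 13, 14, 10]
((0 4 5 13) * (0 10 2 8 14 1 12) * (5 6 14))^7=((0 4 6 14 1 12)(2 8 5 13 10))^7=(0 4 6 14 1 12)(2 5 10 8 13)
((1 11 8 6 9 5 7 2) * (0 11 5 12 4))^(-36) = (0 4 12 9 6 8 11) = ((0 11 8 6 9 12 4)(1 5 7 2))^(-36)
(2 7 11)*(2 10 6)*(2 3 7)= [0, 1, 2, 7, 4, 5, 3, 11, 8, 9, 6, 10]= (3 7 11 10 6)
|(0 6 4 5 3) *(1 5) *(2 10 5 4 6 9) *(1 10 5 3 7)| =|(0 9 2 5 7 1 4 10 3)| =9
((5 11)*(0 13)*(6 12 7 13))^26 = (0 6 12 7 13) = ((0 6 12 7 13)(5 11))^26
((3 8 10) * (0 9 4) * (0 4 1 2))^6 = (10)(0 1)(2 9) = ((0 9 1 2)(3 8 10))^6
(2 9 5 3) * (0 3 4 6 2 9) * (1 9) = (0 3 1 9 5 4 6 2) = [3, 9, 0, 1, 6, 4, 2, 7, 8, 5]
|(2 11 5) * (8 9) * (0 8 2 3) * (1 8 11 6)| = 20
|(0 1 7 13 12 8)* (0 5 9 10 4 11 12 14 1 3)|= 28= |(0 3)(1 7 13 14)(4 11 12 8 5 9 10)|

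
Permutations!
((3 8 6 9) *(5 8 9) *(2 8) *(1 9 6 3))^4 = (9)(2 5 6 3 8)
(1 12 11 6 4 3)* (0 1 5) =(0 1 12 11 6 4 3 5) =[1, 12, 2, 5, 3, 0, 4, 7, 8, 9, 10, 6, 11]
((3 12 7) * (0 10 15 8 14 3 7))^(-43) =(0 12 3 14 8 15 10)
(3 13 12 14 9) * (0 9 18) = [9, 1, 2, 13, 4, 5, 6, 7, 8, 3, 10, 11, 14, 12, 18, 15, 16, 17, 0] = (0 9 3 13 12 14 18)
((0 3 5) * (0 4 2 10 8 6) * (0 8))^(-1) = ((0 3 5 4 2 10)(6 8))^(-1) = (0 10 2 4 5 3)(6 8)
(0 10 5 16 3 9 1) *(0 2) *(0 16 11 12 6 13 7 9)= (0 10 5 11 12 6 13 7 9 1 2 16 3)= [10, 2, 16, 0, 4, 11, 13, 9, 8, 1, 5, 12, 6, 7, 14, 15, 3]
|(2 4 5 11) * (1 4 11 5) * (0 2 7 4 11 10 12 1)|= |(0 2 10 12 1 11 7 4)|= 8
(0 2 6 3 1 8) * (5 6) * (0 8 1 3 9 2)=(2 5 6 9)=[0, 1, 5, 3, 4, 6, 9, 7, 8, 2]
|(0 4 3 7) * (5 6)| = 4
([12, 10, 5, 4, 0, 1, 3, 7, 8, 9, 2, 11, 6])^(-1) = [4, 5, 10, 6, 3, 2, 12, 7, 8, 9, 1, 11, 0]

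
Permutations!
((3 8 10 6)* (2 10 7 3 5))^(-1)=((2 10 6 5)(3 8 7))^(-1)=(2 5 6 10)(3 7 8)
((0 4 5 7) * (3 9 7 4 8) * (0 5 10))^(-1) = ((0 8 3 9 7 5 4 10))^(-1) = (0 10 4 5 7 9 3 8)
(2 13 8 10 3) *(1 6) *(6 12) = (1 12 6)(2 13 8 10 3) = [0, 12, 13, 2, 4, 5, 1, 7, 10, 9, 3, 11, 6, 8]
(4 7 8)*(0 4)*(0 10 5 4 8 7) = [8, 1, 2, 3, 0, 4, 6, 7, 10, 9, 5] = (0 8 10 5 4)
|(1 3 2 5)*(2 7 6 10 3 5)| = 4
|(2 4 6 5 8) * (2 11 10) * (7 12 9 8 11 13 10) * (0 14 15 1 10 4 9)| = |(0 14 15 1 10 2 9 8 13 4 6 5 11 7 12)| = 15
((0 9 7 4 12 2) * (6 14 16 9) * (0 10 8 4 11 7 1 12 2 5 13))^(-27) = (16)(2 10 8 4)(7 11)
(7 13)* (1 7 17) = (1 7 13 17) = [0, 7, 2, 3, 4, 5, 6, 13, 8, 9, 10, 11, 12, 17, 14, 15, 16, 1]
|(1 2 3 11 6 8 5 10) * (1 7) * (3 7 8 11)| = 6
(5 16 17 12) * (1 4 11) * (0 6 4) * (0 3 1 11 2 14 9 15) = (0 6 4 2 14 9 15)(1 3)(5 16 17 12) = [6, 3, 14, 1, 2, 16, 4, 7, 8, 15, 10, 11, 5, 13, 9, 0, 17, 12]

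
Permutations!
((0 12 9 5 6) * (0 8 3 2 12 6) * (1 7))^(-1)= (0 5 9 12 2 3 8 6)(1 7)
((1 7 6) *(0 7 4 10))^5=(0 10 4 1 6 7)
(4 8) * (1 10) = (1 10)(4 8) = [0, 10, 2, 3, 8, 5, 6, 7, 4, 9, 1]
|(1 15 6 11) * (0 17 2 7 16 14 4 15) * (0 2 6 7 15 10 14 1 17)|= |(1 2 15 7 16)(4 10 14)(6 11 17)|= 15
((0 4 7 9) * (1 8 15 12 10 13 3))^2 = ((0 4 7 9)(1 8 15 12 10 13 3))^2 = (0 7)(1 15 10 3 8 12 13)(4 9)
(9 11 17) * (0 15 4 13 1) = (0 15 4 13 1)(9 11 17) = [15, 0, 2, 3, 13, 5, 6, 7, 8, 11, 10, 17, 12, 1, 14, 4, 16, 9]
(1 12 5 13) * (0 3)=(0 3)(1 12 5 13)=[3, 12, 2, 0, 4, 13, 6, 7, 8, 9, 10, 11, 5, 1]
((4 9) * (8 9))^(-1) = (4 9 8)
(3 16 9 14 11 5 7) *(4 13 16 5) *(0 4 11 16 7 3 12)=(0 4 13 7 12)(3 5)(9 14 16)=[4, 1, 2, 5, 13, 3, 6, 12, 8, 14, 10, 11, 0, 7, 16, 15, 9]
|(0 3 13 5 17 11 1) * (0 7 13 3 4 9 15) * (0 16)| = 30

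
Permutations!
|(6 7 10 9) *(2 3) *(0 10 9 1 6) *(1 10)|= 10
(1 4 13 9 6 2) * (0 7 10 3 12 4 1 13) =(0 7 10 3 12 4)(2 13 9 6) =[7, 1, 13, 12, 0, 5, 2, 10, 8, 6, 3, 11, 4, 9]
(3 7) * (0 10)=(0 10)(3 7)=[10, 1, 2, 7, 4, 5, 6, 3, 8, 9, 0]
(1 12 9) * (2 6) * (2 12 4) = (1 4 2 6 12 9) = [0, 4, 6, 3, 2, 5, 12, 7, 8, 1, 10, 11, 9]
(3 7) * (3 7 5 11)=(3 5 11)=[0, 1, 2, 5, 4, 11, 6, 7, 8, 9, 10, 3]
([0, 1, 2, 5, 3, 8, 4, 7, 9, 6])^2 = [0, 1, 2, 8, 5, 9, 3, 7, 6, 4]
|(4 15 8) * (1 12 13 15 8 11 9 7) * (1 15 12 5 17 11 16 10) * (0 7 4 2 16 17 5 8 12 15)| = |(0 7)(1 8 2 16 10)(4 12 13 15 17 11 9)| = 70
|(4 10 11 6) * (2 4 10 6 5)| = 6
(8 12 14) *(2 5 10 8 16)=(2 5 10 8 12 14 16)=[0, 1, 5, 3, 4, 10, 6, 7, 12, 9, 8, 11, 14, 13, 16, 15, 2]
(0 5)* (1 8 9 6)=[5, 8, 2, 3, 4, 0, 1, 7, 9, 6]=(0 5)(1 8 9 6)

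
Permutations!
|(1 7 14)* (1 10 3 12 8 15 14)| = |(1 7)(3 12 8 15 14 10)| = 6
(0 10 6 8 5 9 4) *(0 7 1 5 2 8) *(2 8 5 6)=(0 10 2 5 9 4 7 1 6)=[10, 6, 5, 3, 7, 9, 0, 1, 8, 4, 2]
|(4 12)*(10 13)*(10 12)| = |(4 10 13 12)| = 4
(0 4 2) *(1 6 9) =(0 4 2)(1 6 9) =[4, 6, 0, 3, 2, 5, 9, 7, 8, 1]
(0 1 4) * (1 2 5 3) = (0 2 5 3 1 4) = [2, 4, 5, 1, 0, 3]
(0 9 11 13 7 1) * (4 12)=[9, 0, 2, 3, 12, 5, 6, 1, 8, 11, 10, 13, 4, 7]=(0 9 11 13 7 1)(4 12)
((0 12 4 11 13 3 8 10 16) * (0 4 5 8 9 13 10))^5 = (0 12 5 8)(3 13 9)(4 11 10 16)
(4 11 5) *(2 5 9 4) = (2 5)(4 11 9) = [0, 1, 5, 3, 11, 2, 6, 7, 8, 4, 10, 9]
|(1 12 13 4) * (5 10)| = |(1 12 13 4)(5 10)| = 4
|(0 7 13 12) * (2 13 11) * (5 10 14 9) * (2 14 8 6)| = |(0 7 11 14 9 5 10 8 6 2 13 12)| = 12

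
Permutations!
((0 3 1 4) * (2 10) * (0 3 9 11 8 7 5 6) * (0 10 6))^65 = ((0 9 11 8 7 5)(1 4 3)(2 6 10))^65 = (0 5 7 8 11 9)(1 3 4)(2 10 6)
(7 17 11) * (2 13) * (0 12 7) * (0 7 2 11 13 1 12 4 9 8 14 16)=(0 4 9 8 14 16)(1 12 2)(7 17 13 11)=[4, 12, 1, 3, 9, 5, 6, 17, 14, 8, 10, 7, 2, 11, 16, 15, 0, 13]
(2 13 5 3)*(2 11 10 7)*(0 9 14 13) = [9, 1, 0, 11, 4, 3, 6, 2, 8, 14, 7, 10, 12, 5, 13] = (0 9 14 13 5 3 11 10 7 2)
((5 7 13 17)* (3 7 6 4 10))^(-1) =(3 10 4 6 5 17 13 7)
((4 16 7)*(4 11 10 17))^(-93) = ((4 16 7 11 10 17))^(-93) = (4 11)(7 17)(10 16)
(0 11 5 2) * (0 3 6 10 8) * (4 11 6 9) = (0 6 10 8)(2 3 9 4 11 5) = [6, 1, 3, 9, 11, 2, 10, 7, 0, 4, 8, 5]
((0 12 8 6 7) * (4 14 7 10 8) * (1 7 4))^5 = ((0 12 1 7)(4 14)(6 10 8))^5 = (0 12 1 7)(4 14)(6 8 10)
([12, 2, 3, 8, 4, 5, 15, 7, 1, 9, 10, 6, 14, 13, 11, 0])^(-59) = [12, 2, 3, 8, 4, 5, 15, 7, 1, 9, 10, 6, 14, 13, 11, 0]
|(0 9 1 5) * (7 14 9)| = 6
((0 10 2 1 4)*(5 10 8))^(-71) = (0 4 1 2 10 5 8)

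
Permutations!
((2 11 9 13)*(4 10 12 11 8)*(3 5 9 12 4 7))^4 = ((2 8 7 3 5 9 13)(4 10)(11 12))^4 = (2 5 8 9 7 13 3)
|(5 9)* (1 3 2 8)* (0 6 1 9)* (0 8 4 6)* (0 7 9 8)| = |(0 7 9 5)(1 3 2 4 6)| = 20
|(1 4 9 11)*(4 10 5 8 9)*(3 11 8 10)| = 6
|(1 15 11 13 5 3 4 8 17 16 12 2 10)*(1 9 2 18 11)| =|(1 15)(2 10 9)(3 4 8 17 16 12 18 11 13 5)| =30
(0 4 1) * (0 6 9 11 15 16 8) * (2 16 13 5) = (0 4 1 6 9 11 15 13 5 2 16 8) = [4, 6, 16, 3, 1, 2, 9, 7, 0, 11, 10, 15, 12, 5, 14, 13, 8]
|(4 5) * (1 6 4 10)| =|(1 6 4 5 10)| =5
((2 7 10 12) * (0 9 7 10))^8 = ((0 9 7)(2 10 12))^8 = (0 7 9)(2 12 10)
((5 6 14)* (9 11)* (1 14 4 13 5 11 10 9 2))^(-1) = ((1 14 11 2)(4 13 5 6)(9 10))^(-1) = (1 2 11 14)(4 6 5 13)(9 10)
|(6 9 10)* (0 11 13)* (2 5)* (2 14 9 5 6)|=|(0 11 13)(2 6 5 14 9 10)|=6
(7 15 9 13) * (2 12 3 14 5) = [0, 1, 12, 14, 4, 2, 6, 15, 8, 13, 10, 11, 3, 7, 5, 9] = (2 12 3 14 5)(7 15 9 13)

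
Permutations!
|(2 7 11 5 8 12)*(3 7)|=|(2 3 7 11 5 8 12)|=7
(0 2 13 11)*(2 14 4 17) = [14, 1, 13, 3, 17, 5, 6, 7, 8, 9, 10, 0, 12, 11, 4, 15, 16, 2] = (0 14 4 17 2 13 11)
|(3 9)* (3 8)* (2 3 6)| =5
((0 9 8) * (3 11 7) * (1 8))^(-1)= ((0 9 1 8)(3 11 7))^(-1)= (0 8 1 9)(3 7 11)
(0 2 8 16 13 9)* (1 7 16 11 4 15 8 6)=(0 2 6 1 7 16 13 9)(4 15 8 11)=[2, 7, 6, 3, 15, 5, 1, 16, 11, 0, 10, 4, 12, 9, 14, 8, 13]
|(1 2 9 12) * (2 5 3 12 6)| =|(1 5 3 12)(2 9 6)| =12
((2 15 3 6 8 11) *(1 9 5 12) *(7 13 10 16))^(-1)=(1 12 5 9)(2 11 8 6 3 15)(7 16 10 13)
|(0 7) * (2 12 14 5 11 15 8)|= 14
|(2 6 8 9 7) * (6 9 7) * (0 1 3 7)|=8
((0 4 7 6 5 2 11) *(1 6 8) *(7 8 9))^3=(0 1 2 4 6 11 8 5)(7 9)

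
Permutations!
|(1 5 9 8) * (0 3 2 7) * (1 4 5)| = 4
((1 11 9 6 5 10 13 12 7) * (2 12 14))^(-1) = (1 7 12 2 14 13 10 5 6 9 11)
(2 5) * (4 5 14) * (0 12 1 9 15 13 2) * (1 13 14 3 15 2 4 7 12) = (0 1 9 2 3 15 14 7 12 13 4 5) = [1, 9, 3, 15, 5, 0, 6, 12, 8, 2, 10, 11, 13, 4, 7, 14]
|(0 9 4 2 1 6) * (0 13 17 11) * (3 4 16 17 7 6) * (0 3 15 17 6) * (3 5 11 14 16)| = 26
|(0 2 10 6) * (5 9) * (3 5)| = 12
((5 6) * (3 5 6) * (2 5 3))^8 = (6)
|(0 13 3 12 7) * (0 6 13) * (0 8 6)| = |(0 8 6 13 3 12 7)| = 7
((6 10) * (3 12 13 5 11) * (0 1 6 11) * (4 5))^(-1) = ((0 1 6 10 11 3 12 13 4 5))^(-1) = (0 5 4 13 12 3 11 10 6 1)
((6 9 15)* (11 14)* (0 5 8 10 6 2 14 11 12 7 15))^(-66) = (2 15 7 12 14)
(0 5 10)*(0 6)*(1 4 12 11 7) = (0 5 10 6)(1 4 12 11 7) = [5, 4, 2, 3, 12, 10, 0, 1, 8, 9, 6, 7, 11]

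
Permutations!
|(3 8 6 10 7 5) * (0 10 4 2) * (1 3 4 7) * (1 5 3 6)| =5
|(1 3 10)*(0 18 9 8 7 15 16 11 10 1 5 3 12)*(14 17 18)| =15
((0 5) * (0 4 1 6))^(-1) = (0 6 1 4 5)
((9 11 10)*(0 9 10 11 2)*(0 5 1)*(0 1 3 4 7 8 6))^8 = ((11)(0 9 2 5 3 4 7 8 6))^8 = (11)(0 6 8 7 4 3 5 2 9)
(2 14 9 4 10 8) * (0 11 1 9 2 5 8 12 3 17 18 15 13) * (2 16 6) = (0 11 1 9 4 10 12 3 17 18 15 13)(2 14 16 6)(5 8) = [11, 9, 14, 17, 10, 8, 2, 7, 5, 4, 12, 1, 3, 0, 16, 13, 6, 18, 15]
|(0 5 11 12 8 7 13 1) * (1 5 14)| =|(0 14 1)(5 11 12 8 7 13)| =6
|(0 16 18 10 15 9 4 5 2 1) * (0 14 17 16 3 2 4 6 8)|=|(0 3 2 1 14 17 16 18 10 15 9 6 8)(4 5)|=26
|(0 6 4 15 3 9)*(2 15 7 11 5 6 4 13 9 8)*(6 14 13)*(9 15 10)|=13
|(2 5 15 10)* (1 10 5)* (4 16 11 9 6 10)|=8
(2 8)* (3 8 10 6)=(2 10 6 3 8)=[0, 1, 10, 8, 4, 5, 3, 7, 2, 9, 6]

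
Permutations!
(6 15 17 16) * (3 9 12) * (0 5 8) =(0 5 8)(3 9 12)(6 15 17 16) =[5, 1, 2, 9, 4, 8, 15, 7, 0, 12, 10, 11, 3, 13, 14, 17, 6, 16]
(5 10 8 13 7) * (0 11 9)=(0 11 9)(5 10 8 13 7)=[11, 1, 2, 3, 4, 10, 6, 5, 13, 0, 8, 9, 12, 7]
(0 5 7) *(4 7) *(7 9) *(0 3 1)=[5, 0, 2, 1, 9, 4, 6, 3, 8, 7]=(0 5 4 9 7 3 1)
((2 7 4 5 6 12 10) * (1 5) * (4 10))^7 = ((1 5 6 12 4)(2 7 10))^7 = (1 6 4 5 12)(2 7 10)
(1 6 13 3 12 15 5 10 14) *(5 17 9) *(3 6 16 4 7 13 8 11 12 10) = (1 16 4 7 13 6 8 11 12 15 17 9 5 3 10 14) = [0, 16, 2, 10, 7, 3, 8, 13, 11, 5, 14, 12, 15, 6, 1, 17, 4, 9]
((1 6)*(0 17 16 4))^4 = ((0 17 16 4)(1 6))^4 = (17)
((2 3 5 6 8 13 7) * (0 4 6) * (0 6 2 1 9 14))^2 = ((0 4 2 3 5 6 8 13 7 1 9 14))^2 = (0 2 5 8 7 9)(1 14 4 3 6 13)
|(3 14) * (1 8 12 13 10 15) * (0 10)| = 14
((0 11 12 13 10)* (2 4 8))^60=((0 11 12 13 10)(2 4 8))^60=(13)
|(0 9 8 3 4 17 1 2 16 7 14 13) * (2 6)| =13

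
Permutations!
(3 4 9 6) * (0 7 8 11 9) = [7, 1, 2, 4, 0, 5, 3, 8, 11, 6, 10, 9] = (0 7 8 11 9 6 3 4)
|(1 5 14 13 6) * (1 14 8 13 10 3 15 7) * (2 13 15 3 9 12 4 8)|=|(1 5 2 13 6 14 10 9 12 4 8 15 7)|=13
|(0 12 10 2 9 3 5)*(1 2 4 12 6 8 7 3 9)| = 6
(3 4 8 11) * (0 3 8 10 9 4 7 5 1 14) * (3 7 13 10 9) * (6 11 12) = (0 7 5 1 14)(3 13 10)(4 9)(6 11 8 12) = [7, 14, 2, 13, 9, 1, 11, 5, 12, 4, 3, 8, 6, 10, 0]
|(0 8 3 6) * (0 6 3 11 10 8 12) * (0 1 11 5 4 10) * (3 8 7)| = |(0 12 1 11)(3 8 5 4 10 7)| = 12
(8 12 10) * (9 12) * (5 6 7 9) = (5 6 7 9 12 10 8) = [0, 1, 2, 3, 4, 6, 7, 9, 5, 12, 8, 11, 10]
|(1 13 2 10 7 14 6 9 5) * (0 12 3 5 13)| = |(0 12 3 5 1)(2 10 7 14 6 9 13)| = 35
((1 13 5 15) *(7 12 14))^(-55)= ((1 13 5 15)(7 12 14))^(-55)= (1 13 5 15)(7 14 12)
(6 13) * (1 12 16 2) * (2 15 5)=(1 12 16 15 5 2)(6 13)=[0, 12, 1, 3, 4, 2, 13, 7, 8, 9, 10, 11, 16, 6, 14, 5, 15]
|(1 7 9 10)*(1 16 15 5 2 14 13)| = 10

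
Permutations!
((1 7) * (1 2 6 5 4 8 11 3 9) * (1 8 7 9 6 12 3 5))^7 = ((1 9 8 11 5 4 7 2 12 3 6))^7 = (1 2 11 6 7 8 3 4 9 12 5)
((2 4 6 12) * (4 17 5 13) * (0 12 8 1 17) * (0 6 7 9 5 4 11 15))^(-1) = (0 15 11 13 5 9 7 4 17 1 8 6 2 12)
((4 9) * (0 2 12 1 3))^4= ((0 2 12 1 3)(4 9))^4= (0 3 1 12 2)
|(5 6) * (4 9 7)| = |(4 9 7)(5 6)| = 6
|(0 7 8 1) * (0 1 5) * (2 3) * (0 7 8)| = |(0 8 5 7)(2 3)| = 4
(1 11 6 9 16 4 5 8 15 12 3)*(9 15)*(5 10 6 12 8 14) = (1 11 12 3)(4 10 6 15 8 9 16)(5 14) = [0, 11, 2, 1, 10, 14, 15, 7, 9, 16, 6, 12, 3, 13, 5, 8, 4]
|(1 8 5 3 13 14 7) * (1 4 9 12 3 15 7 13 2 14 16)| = 13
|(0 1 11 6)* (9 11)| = 5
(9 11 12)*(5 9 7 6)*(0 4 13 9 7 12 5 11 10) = (0 4 13 9 10)(5 7 6 11) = [4, 1, 2, 3, 13, 7, 11, 6, 8, 10, 0, 5, 12, 9]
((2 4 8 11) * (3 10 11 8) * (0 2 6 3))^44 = ((0 2 4)(3 10 11 6))^44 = (11)(0 4 2)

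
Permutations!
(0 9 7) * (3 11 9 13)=(0 13 3 11 9 7)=[13, 1, 2, 11, 4, 5, 6, 0, 8, 7, 10, 9, 12, 3]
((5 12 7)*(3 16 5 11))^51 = ((3 16 5 12 7 11))^51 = (3 12)(5 11)(7 16)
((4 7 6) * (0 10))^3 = (0 10)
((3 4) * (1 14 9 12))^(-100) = ((1 14 9 12)(3 4))^(-100) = (14)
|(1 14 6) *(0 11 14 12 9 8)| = 8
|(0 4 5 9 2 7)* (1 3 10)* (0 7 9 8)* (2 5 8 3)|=|(0 4 8)(1 2 9 5 3 10)|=6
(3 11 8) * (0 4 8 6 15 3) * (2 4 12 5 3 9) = (0 12 5 3 11 6 15 9 2 4 8) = [12, 1, 4, 11, 8, 3, 15, 7, 0, 2, 10, 6, 5, 13, 14, 9]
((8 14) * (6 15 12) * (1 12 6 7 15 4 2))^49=(15)(8 14)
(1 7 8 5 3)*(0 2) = [2, 7, 0, 1, 4, 3, 6, 8, 5] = (0 2)(1 7 8 5 3)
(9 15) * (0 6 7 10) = [6, 1, 2, 3, 4, 5, 7, 10, 8, 15, 0, 11, 12, 13, 14, 9] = (0 6 7 10)(9 15)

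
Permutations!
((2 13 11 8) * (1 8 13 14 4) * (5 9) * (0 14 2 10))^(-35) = ((0 14 4 1 8 10)(5 9)(11 13))^(-35) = (0 14 4 1 8 10)(5 9)(11 13)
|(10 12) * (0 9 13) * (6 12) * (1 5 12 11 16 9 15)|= 11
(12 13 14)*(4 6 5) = (4 6 5)(12 13 14) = [0, 1, 2, 3, 6, 4, 5, 7, 8, 9, 10, 11, 13, 14, 12]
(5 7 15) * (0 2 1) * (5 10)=(0 2 1)(5 7 15 10)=[2, 0, 1, 3, 4, 7, 6, 15, 8, 9, 5, 11, 12, 13, 14, 10]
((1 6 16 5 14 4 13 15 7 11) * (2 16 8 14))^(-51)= ((1 6 8 14 4 13 15 7 11)(2 16 5))^(-51)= (16)(1 14 15)(4 7 6)(8 13 11)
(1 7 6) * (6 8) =(1 7 8 6) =[0, 7, 2, 3, 4, 5, 1, 8, 6]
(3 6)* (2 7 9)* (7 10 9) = (2 10 9)(3 6) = [0, 1, 10, 6, 4, 5, 3, 7, 8, 2, 9]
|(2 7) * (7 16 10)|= |(2 16 10 7)|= 4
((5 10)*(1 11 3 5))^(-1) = (1 10 5 3 11)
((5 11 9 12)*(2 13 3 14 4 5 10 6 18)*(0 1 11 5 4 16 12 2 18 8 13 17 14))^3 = (18)(0 9 14 10 13 1 2 16 6 3 11 17 12 8)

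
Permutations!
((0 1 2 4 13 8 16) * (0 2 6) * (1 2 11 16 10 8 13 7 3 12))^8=(16)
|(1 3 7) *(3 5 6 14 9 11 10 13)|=|(1 5 6 14 9 11 10 13 3 7)|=10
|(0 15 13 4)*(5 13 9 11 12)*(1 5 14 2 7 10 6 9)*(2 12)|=6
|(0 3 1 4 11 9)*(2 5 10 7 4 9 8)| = 28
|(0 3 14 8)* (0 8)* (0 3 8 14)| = 4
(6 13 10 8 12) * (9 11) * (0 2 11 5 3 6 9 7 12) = (0 2 11 7 12 9 5 3 6 13 10 8) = [2, 1, 11, 6, 4, 3, 13, 12, 0, 5, 8, 7, 9, 10]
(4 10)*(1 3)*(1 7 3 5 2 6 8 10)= [0, 5, 6, 7, 1, 2, 8, 3, 10, 9, 4]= (1 5 2 6 8 10 4)(3 7)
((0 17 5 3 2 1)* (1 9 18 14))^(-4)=((0 17 5 3 2 9 18 14 1))^(-4)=(0 9 17 18 5 14 3 1 2)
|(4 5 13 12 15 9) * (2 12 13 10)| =7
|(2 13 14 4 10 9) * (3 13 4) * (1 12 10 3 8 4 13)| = |(1 12 10 9 2 13 14 8 4 3)| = 10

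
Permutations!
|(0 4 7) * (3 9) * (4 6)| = 4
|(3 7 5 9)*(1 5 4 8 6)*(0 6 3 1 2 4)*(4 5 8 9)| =10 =|(0 6 2 5 4 9 1 8 3 7)|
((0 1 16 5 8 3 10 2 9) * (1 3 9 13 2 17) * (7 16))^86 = (0 16 10 8 1)(3 5 17 9 7)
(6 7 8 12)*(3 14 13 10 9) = (3 14 13 10 9)(6 7 8 12) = [0, 1, 2, 14, 4, 5, 7, 8, 12, 3, 9, 11, 6, 10, 13]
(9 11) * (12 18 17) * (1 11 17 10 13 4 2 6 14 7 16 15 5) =[0, 11, 6, 3, 2, 1, 14, 16, 8, 17, 13, 9, 18, 4, 7, 5, 15, 12, 10] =(1 11 9 17 12 18 10 13 4 2 6 14 7 16 15 5)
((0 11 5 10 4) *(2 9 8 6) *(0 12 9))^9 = ((0 11 5 10 4 12 9 8 6 2))^9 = (0 2 6 8 9 12 4 10 5 11)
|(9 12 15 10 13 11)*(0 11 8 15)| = 4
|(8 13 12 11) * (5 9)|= 4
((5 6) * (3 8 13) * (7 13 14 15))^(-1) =((3 8 14 15 7 13)(5 6))^(-1) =(3 13 7 15 14 8)(5 6)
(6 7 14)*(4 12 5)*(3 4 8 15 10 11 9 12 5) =[0, 1, 2, 4, 5, 8, 7, 14, 15, 12, 11, 9, 3, 13, 6, 10] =(3 4 5 8 15 10 11 9 12)(6 7 14)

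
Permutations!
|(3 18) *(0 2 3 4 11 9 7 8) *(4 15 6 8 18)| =11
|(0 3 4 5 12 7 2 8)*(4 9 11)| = 10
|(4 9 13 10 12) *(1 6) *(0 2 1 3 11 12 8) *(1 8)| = |(0 2 8)(1 6 3 11 12 4 9 13 10)| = 9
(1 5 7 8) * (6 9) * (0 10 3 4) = (0 10 3 4)(1 5 7 8)(6 9) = [10, 5, 2, 4, 0, 7, 9, 8, 1, 6, 3]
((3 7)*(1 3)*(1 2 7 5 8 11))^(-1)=(1 11 8 5 3)(2 7)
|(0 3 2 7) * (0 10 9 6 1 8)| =9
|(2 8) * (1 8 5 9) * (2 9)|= |(1 8 9)(2 5)|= 6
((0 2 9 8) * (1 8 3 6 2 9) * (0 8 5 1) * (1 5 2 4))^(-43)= (0 2 1 4 6 3 9)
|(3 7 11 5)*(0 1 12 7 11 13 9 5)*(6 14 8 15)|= |(0 1 12 7 13 9 5 3 11)(6 14 8 15)|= 36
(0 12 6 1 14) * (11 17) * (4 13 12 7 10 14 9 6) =(0 7 10 14)(1 9 6)(4 13 12)(11 17) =[7, 9, 2, 3, 13, 5, 1, 10, 8, 6, 14, 17, 4, 12, 0, 15, 16, 11]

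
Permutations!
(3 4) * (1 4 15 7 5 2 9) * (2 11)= [0, 4, 9, 15, 3, 11, 6, 5, 8, 1, 10, 2, 12, 13, 14, 7]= (1 4 3 15 7 5 11 2 9)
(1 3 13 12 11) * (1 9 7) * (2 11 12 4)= [0, 3, 11, 13, 2, 5, 6, 1, 8, 7, 10, 9, 12, 4]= (1 3 13 4 2 11 9 7)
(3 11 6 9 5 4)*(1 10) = (1 10)(3 11 6 9 5 4) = [0, 10, 2, 11, 3, 4, 9, 7, 8, 5, 1, 6]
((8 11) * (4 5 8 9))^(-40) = (11)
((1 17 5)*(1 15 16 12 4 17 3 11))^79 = (1 3 11)(4 17 5 15 16 12)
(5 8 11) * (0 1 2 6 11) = [1, 2, 6, 3, 4, 8, 11, 7, 0, 9, 10, 5] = (0 1 2 6 11 5 8)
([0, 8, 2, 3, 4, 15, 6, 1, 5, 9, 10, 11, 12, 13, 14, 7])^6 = [0, 8, 2, 3, 4, 15, 6, 1, 5, 9, 10, 11, 12, 13, 14, 7]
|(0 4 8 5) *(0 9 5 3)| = |(0 4 8 3)(5 9)| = 4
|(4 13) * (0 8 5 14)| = 4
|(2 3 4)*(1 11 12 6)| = 12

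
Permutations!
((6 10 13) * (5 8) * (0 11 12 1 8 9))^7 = (6 10 13)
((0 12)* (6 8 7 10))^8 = ((0 12)(6 8 7 10))^8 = (12)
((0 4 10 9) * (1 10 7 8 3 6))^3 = (0 8 1)(3 10 4)(6 9 7)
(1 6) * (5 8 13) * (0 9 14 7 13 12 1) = (0 9 14 7 13 5 8 12 1 6) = [9, 6, 2, 3, 4, 8, 0, 13, 12, 14, 10, 11, 1, 5, 7]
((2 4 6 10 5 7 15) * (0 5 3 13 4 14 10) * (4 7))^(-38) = (0 4)(2 13 14 7 10 15 3)(5 6)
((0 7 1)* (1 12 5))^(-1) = ((0 7 12 5 1))^(-1) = (0 1 5 12 7)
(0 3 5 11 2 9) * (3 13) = (0 13 3 5 11 2 9) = [13, 1, 9, 5, 4, 11, 6, 7, 8, 0, 10, 2, 12, 3]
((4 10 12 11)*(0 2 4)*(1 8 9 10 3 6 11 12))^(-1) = (12)(0 11 6 3 4 2)(1 10 9 8)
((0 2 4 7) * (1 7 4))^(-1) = (0 7 1 2)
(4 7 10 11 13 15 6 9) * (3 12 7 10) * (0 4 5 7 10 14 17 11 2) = (0 4 14 17 11 13 15 6 9 5 7 3 12 10 2) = [4, 1, 0, 12, 14, 7, 9, 3, 8, 5, 2, 13, 10, 15, 17, 6, 16, 11]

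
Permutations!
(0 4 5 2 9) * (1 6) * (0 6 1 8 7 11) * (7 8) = (0 4 5 2 9 6 7 11) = [4, 1, 9, 3, 5, 2, 7, 11, 8, 6, 10, 0]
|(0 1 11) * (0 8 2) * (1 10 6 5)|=8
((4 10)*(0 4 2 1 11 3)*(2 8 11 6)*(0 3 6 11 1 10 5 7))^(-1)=(0 7 5 4)(1 8 10 2 6 11)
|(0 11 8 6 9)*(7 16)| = 10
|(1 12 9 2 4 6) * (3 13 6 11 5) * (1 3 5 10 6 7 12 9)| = 11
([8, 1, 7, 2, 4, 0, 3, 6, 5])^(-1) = (0 5 8)(2 3 6 7)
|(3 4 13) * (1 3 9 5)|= |(1 3 4 13 9 5)|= 6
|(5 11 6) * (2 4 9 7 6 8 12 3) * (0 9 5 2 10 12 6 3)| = 6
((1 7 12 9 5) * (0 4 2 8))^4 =(1 5 9 12 7)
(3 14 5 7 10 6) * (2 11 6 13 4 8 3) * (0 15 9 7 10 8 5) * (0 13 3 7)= (0 15 9)(2 11 6)(3 14 13 4 5 10)(7 8)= [15, 1, 11, 14, 5, 10, 2, 8, 7, 0, 3, 6, 12, 4, 13, 9]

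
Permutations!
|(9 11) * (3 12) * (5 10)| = |(3 12)(5 10)(9 11)| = 2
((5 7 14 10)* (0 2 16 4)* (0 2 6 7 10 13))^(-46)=(0 13 14 7 6)(2 4 16)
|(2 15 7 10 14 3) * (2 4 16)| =|(2 15 7 10 14 3 4 16)| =8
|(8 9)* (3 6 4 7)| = |(3 6 4 7)(8 9)| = 4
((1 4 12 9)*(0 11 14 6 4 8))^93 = (0 6 9)(1 11 4)(8 14 12) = ((0 11 14 6 4 12 9 1 8))^93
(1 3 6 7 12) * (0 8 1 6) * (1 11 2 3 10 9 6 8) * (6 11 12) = (0 1 10 9 11 2 3)(6 7)(8 12) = [1, 10, 3, 0, 4, 5, 7, 6, 12, 11, 9, 2, 8]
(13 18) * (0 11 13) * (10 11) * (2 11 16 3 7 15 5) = [10, 1, 11, 7, 4, 2, 6, 15, 8, 9, 16, 13, 12, 18, 14, 5, 3, 17, 0] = (0 10 16 3 7 15 5 2 11 13 18)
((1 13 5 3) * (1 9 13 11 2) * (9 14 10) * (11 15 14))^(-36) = (1 9 11 14 5)(2 10 3 15 13)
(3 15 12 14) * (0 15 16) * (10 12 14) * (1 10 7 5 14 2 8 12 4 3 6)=(0 15 2 8 12 7 5 14 6 1 10 4 3 16)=[15, 10, 8, 16, 3, 14, 1, 5, 12, 9, 4, 11, 7, 13, 6, 2, 0]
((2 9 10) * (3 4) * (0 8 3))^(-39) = (10)(0 8 3 4)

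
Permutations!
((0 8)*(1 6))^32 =(8)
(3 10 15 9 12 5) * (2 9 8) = (2 9 12 5 3 10 15 8) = [0, 1, 9, 10, 4, 3, 6, 7, 2, 12, 15, 11, 5, 13, 14, 8]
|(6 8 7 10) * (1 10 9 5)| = 7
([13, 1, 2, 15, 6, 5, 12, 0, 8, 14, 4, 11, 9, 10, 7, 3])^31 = [6, 1, 2, 15, 14, 5, 7, 4, 8, 13, 9, 11, 0, 12, 10, 3]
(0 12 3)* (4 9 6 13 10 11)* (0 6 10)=(0 12 3 6 13)(4 9 10 11)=[12, 1, 2, 6, 9, 5, 13, 7, 8, 10, 11, 4, 3, 0]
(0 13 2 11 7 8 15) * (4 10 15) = (0 13 2 11 7 8 4 10 15) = [13, 1, 11, 3, 10, 5, 6, 8, 4, 9, 15, 7, 12, 2, 14, 0]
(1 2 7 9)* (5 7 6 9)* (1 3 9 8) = (1 2 6 8)(3 9)(5 7) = [0, 2, 6, 9, 4, 7, 8, 5, 1, 3]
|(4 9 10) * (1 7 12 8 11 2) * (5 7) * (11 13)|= |(1 5 7 12 8 13 11 2)(4 9 10)|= 24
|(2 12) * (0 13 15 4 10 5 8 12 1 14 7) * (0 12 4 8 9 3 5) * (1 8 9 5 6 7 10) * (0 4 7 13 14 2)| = |(0 14 10 4 1 2 8 7 12)(3 6 13 15 9)| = 45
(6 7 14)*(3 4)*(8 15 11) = (3 4)(6 7 14)(8 15 11) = [0, 1, 2, 4, 3, 5, 7, 14, 15, 9, 10, 8, 12, 13, 6, 11]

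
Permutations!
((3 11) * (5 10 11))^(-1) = (3 11 10 5)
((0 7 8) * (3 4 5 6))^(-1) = ((0 7 8)(3 4 5 6))^(-1) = (0 8 7)(3 6 5 4)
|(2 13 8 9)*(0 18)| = |(0 18)(2 13 8 9)| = 4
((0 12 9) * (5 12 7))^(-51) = (0 9 12 5 7)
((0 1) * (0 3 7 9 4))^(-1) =(0 4 9 7 3 1)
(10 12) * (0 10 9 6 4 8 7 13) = (0 10 12 9 6 4 8 7 13) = [10, 1, 2, 3, 8, 5, 4, 13, 7, 6, 12, 11, 9, 0]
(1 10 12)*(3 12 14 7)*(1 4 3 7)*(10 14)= [0, 14, 2, 12, 3, 5, 6, 7, 8, 9, 10, 11, 4, 13, 1]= (1 14)(3 12 4)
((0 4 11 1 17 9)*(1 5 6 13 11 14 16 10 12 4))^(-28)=(17)(4 16 12 14 10)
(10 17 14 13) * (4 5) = (4 5)(10 17 14 13) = [0, 1, 2, 3, 5, 4, 6, 7, 8, 9, 17, 11, 12, 10, 13, 15, 16, 14]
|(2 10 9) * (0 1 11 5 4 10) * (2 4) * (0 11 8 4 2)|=|(0 1 8 4 10 9 2 11 5)|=9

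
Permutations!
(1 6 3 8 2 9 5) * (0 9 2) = (0 9 5 1 6 3 8) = [9, 6, 2, 8, 4, 1, 3, 7, 0, 5]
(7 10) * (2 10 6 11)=[0, 1, 10, 3, 4, 5, 11, 6, 8, 9, 7, 2]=(2 10 7 6 11)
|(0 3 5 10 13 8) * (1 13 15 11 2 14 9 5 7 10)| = |(0 3 7 10 15 11 2 14 9 5 1 13 8)| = 13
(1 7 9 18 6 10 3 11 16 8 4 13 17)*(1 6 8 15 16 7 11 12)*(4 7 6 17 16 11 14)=(1 14 4 13 16 15 11 6 10 3 12)(7 9 18 8)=[0, 14, 2, 12, 13, 5, 10, 9, 7, 18, 3, 6, 1, 16, 4, 11, 15, 17, 8]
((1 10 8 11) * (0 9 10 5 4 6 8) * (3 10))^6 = (11)(0 3)(9 10)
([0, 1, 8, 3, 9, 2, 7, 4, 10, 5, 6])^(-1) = (2 5 9 4 7 6 10 8)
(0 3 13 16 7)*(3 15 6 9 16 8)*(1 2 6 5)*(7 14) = (0 15 5 1 2 6 9 16 14 7)(3 13 8) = [15, 2, 6, 13, 4, 1, 9, 0, 3, 16, 10, 11, 12, 8, 7, 5, 14]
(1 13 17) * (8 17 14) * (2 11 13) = [0, 2, 11, 3, 4, 5, 6, 7, 17, 9, 10, 13, 12, 14, 8, 15, 16, 1] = (1 2 11 13 14 8 17)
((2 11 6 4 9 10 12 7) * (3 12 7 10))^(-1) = (2 7 10 12 3 9 4 6 11)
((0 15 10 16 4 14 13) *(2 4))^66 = (0 10 2 14)(4 13 15 16)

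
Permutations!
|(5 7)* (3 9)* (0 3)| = 6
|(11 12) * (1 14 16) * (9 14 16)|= 2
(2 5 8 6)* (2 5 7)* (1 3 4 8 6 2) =[0, 3, 7, 4, 8, 6, 5, 1, 2] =(1 3 4 8 2 7)(5 6)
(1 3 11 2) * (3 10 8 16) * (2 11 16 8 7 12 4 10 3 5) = [0, 3, 1, 16, 10, 2, 6, 12, 8, 9, 7, 11, 4, 13, 14, 15, 5] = (1 3 16 5 2)(4 10 7 12)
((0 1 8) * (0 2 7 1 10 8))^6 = (10)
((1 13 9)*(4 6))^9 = (13)(4 6)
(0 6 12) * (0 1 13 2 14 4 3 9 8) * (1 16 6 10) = (0 10 1 13 2 14 4 3 9 8)(6 12 16) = [10, 13, 14, 9, 3, 5, 12, 7, 0, 8, 1, 11, 16, 2, 4, 15, 6]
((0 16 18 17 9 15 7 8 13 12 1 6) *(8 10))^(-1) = (0 6 1 12 13 8 10 7 15 9 17 18 16)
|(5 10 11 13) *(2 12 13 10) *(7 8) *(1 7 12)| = |(1 7 8 12 13 5 2)(10 11)| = 14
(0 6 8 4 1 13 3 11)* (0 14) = [6, 13, 2, 11, 1, 5, 8, 7, 4, 9, 10, 14, 12, 3, 0] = (0 6 8 4 1 13 3 11 14)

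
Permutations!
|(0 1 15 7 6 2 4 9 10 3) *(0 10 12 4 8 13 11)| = 18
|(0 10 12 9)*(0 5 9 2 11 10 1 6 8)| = |(0 1 6 8)(2 11 10 12)(5 9)| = 4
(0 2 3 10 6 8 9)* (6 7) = [2, 1, 3, 10, 4, 5, 8, 6, 9, 0, 7] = (0 2 3 10 7 6 8 9)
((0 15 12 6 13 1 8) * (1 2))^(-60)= ((0 15 12 6 13 2 1 8))^(-60)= (0 13)(1 12)(2 15)(6 8)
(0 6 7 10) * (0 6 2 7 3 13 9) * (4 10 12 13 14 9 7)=(0 2 4 10 6 3 14 9)(7 12 13)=[2, 1, 4, 14, 10, 5, 3, 12, 8, 0, 6, 11, 13, 7, 9]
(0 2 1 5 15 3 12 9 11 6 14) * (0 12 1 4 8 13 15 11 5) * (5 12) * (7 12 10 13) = (0 2 4 8 7 12 9 10 13 15 3 1)(5 11 6 14) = [2, 0, 4, 1, 8, 11, 14, 12, 7, 10, 13, 6, 9, 15, 5, 3]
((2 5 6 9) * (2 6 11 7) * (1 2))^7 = ((1 2 5 11 7)(6 9))^7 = (1 5 7 2 11)(6 9)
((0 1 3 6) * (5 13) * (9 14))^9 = (0 1 3 6)(5 13)(9 14)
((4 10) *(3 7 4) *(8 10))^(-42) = (3 8 7 10 4)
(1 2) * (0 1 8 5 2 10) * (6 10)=(0 1 6 10)(2 8 5)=[1, 6, 8, 3, 4, 2, 10, 7, 5, 9, 0]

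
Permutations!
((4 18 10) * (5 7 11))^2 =(4 10 18)(5 11 7)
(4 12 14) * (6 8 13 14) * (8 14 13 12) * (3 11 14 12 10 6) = [0, 1, 2, 11, 8, 5, 12, 7, 10, 9, 6, 14, 3, 13, 4] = (3 11 14 4 8 10 6 12)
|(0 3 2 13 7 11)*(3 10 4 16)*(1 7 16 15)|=|(0 10 4 15 1 7 11)(2 13 16 3)|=28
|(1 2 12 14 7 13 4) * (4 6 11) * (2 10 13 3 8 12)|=30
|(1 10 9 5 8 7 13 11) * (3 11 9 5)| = 9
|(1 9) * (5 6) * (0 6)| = 6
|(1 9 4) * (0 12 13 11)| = |(0 12 13 11)(1 9 4)| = 12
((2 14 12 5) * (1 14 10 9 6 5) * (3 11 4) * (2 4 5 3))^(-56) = ((1 14 12)(2 10 9 6 3 11 5 4))^(-56) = (1 14 12)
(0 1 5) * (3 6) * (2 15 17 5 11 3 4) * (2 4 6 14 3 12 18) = [1, 11, 15, 14, 4, 0, 6, 7, 8, 9, 10, 12, 18, 13, 3, 17, 16, 5, 2] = (0 1 11 12 18 2 15 17 5)(3 14)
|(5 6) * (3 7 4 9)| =|(3 7 4 9)(5 6)| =4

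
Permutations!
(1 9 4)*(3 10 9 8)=(1 8 3 10 9 4)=[0, 8, 2, 10, 1, 5, 6, 7, 3, 4, 9]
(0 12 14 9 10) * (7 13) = (0 12 14 9 10)(7 13) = [12, 1, 2, 3, 4, 5, 6, 13, 8, 10, 0, 11, 14, 7, 9]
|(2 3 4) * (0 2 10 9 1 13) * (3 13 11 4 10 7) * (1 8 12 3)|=60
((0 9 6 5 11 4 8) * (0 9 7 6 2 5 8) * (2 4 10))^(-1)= ((0 7 6 8 9 4)(2 5 11 10))^(-1)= (0 4 9 8 6 7)(2 10 11 5)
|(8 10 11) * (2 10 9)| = |(2 10 11 8 9)| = 5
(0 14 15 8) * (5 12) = (0 14 15 8)(5 12) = [14, 1, 2, 3, 4, 12, 6, 7, 0, 9, 10, 11, 5, 13, 15, 8]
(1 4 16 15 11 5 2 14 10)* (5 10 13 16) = [0, 4, 14, 3, 5, 2, 6, 7, 8, 9, 1, 10, 12, 16, 13, 11, 15] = (1 4 5 2 14 13 16 15 11 10)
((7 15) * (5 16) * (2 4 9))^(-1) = ((2 4 9)(5 16)(7 15))^(-1) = (2 9 4)(5 16)(7 15)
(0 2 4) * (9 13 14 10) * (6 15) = (0 2 4)(6 15)(9 13 14 10) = [2, 1, 4, 3, 0, 5, 15, 7, 8, 13, 9, 11, 12, 14, 10, 6]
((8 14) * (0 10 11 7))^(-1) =((0 10 11 7)(8 14))^(-1) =(0 7 11 10)(8 14)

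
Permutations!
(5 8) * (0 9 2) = (0 9 2)(5 8) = [9, 1, 0, 3, 4, 8, 6, 7, 5, 2]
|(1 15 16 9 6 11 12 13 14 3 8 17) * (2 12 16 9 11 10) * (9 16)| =14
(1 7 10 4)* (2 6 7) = (1 2 6 7 10 4) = [0, 2, 6, 3, 1, 5, 7, 10, 8, 9, 4]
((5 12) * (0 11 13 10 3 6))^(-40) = ((0 11 13 10 3 6)(5 12))^(-40) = (0 13 3)(6 11 10)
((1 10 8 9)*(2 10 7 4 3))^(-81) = ((1 7 4 3 2 10 8 9))^(-81) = (1 9 8 10 2 3 4 7)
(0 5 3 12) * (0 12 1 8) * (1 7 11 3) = (12)(0 5 1 8)(3 7 11) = [5, 8, 2, 7, 4, 1, 6, 11, 0, 9, 10, 3, 12]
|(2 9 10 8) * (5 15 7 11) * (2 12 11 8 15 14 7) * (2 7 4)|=|(2 9 10 15 7 8 12 11 5 14 4)|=11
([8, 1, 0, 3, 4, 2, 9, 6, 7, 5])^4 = (0 9 8 5 7 2 6)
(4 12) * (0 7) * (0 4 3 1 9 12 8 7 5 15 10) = (0 5 15 10)(1 9 12 3)(4 8 7) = [5, 9, 2, 1, 8, 15, 6, 4, 7, 12, 0, 11, 3, 13, 14, 10]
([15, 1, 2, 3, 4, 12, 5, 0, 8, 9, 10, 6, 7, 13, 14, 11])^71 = [15, 1, 2, 3, 4, 12, 5, 0, 8, 9, 10, 6, 7, 13, 14, 11]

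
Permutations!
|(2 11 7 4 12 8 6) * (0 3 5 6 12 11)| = |(0 3 5 6 2)(4 11 7)(8 12)| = 30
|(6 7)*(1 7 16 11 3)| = 6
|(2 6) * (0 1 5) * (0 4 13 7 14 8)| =8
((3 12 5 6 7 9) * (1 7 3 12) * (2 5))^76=(1 2)(3 12)(5 7)(6 9)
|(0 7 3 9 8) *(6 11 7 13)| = 8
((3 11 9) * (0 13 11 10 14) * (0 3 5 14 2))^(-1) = ((0 13 11 9 5 14 3 10 2))^(-1) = (0 2 10 3 14 5 9 11 13)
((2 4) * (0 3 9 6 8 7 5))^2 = (0 9 8 5 3 6 7)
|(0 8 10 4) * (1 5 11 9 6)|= 20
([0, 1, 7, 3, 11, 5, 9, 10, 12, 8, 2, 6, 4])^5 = (2 10 7)(4 12 8 9 6 11)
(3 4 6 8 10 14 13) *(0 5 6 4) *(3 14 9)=[5, 1, 2, 0, 4, 6, 8, 7, 10, 3, 9, 11, 12, 14, 13]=(0 5 6 8 10 9 3)(13 14)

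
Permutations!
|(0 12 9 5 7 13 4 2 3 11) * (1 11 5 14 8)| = |(0 12 9 14 8 1 11)(2 3 5 7 13 4)| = 42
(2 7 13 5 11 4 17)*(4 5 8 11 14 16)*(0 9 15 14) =(0 9 15 14 16 4 17 2 7 13 8 11 5) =[9, 1, 7, 3, 17, 0, 6, 13, 11, 15, 10, 5, 12, 8, 16, 14, 4, 2]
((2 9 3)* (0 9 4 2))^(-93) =((0 9 3)(2 4))^(-93) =(9)(2 4)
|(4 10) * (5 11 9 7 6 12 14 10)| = |(4 5 11 9 7 6 12 14 10)| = 9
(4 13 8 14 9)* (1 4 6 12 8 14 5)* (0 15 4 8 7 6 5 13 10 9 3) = (0 15 4 10 9 5 1 8 13 14 3)(6 12 7) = [15, 8, 2, 0, 10, 1, 12, 6, 13, 5, 9, 11, 7, 14, 3, 4]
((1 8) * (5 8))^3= ((1 5 8))^3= (8)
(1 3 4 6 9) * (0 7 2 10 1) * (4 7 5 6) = (0 5 6 9)(1 3 7 2 10) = [5, 3, 10, 7, 4, 6, 9, 2, 8, 0, 1]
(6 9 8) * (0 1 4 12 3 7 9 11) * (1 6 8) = [6, 4, 2, 7, 12, 5, 11, 9, 8, 1, 10, 0, 3] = (0 6 11)(1 4 12 3 7 9)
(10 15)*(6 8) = (6 8)(10 15) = [0, 1, 2, 3, 4, 5, 8, 7, 6, 9, 15, 11, 12, 13, 14, 10]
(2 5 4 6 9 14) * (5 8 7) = (2 8 7 5 4 6 9 14) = [0, 1, 8, 3, 6, 4, 9, 5, 7, 14, 10, 11, 12, 13, 2]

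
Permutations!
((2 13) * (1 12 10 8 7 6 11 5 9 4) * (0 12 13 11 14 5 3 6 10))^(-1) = (0 12)(1 4 9 5 14 6 3 11 2 13)(7 8 10)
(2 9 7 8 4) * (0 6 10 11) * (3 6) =(0 3 6 10 11)(2 9 7 8 4) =[3, 1, 9, 6, 2, 5, 10, 8, 4, 7, 11, 0]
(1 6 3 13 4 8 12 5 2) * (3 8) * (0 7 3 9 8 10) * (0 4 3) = (0 7)(1 6 10 4 9 8 12 5 2)(3 13) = [7, 6, 1, 13, 9, 2, 10, 0, 12, 8, 4, 11, 5, 3]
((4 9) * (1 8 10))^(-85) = (1 10 8)(4 9)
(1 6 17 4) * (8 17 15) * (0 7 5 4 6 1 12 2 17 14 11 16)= (0 7 5 4 12 2 17 6 15 8 14 11 16)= [7, 1, 17, 3, 12, 4, 15, 5, 14, 9, 10, 16, 2, 13, 11, 8, 0, 6]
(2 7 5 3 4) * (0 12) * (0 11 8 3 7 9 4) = (0 12 11 8 3)(2 9 4)(5 7) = [12, 1, 9, 0, 2, 7, 6, 5, 3, 4, 10, 8, 11]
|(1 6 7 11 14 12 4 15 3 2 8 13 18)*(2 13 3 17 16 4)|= 44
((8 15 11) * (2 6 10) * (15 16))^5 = (2 10 6)(8 16 15 11)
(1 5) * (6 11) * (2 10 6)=(1 5)(2 10 6 11)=[0, 5, 10, 3, 4, 1, 11, 7, 8, 9, 6, 2]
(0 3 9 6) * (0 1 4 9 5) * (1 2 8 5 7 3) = (0 1 4 9 6 2 8 5)(3 7) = [1, 4, 8, 7, 9, 0, 2, 3, 5, 6]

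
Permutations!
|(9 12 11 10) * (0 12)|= 5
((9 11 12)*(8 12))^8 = ((8 12 9 11))^8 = (12)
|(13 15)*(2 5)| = |(2 5)(13 15)| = 2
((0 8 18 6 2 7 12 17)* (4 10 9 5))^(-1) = ((0 8 18 6 2 7 12 17)(4 10 9 5))^(-1) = (0 17 12 7 2 6 18 8)(4 5 9 10)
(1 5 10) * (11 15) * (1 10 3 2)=(1 5 3 2)(11 15)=[0, 5, 1, 2, 4, 3, 6, 7, 8, 9, 10, 15, 12, 13, 14, 11]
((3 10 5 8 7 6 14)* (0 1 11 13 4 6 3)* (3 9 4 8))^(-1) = (0 14 6 4 9 7 8 13 11 1)(3 5 10)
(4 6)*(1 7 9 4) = (1 7 9 4 6) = [0, 7, 2, 3, 6, 5, 1, 9, 8, 4]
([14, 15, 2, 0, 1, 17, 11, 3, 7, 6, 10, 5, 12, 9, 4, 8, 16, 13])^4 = [15, 3, 2, 1, 7, 6, 13, 4, 14, 17, 10, 9, 12, 5, 8, 0, 16, 11]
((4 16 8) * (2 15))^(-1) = ((2 15)(4 16 8))^(-1) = (2 15)(4 8 16)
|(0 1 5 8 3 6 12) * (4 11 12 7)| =10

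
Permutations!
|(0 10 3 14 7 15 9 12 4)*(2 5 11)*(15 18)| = 30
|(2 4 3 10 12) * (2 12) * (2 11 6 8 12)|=8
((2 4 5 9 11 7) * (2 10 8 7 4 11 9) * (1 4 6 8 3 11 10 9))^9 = (1 7 6 3 2 4 9 8 11 10 5)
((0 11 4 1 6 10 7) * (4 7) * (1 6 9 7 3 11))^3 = ((0 1 9 7)(3 11)(4 6 10))^3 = (0 7 9 1)(3 11)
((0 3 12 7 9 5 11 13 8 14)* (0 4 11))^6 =(4 11 13 8 14)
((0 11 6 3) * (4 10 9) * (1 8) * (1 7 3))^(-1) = (0 3 7 8 1 6 11)(4 9 10)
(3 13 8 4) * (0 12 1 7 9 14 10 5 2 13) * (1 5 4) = (0 12 5 2 13 8 1 7 9 14 10 4 3) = [12, 7, 13, 0, 3, 2, 6, 9, 1, 14, 4, 11, 5, 8, 10]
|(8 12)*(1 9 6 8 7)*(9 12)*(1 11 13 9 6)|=6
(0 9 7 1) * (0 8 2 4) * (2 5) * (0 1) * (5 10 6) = [9, 8, 4, 3, 1, 2, 5, 0, 10, 7, 6] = (0 9 7)(1 8 10 6 5 2 4)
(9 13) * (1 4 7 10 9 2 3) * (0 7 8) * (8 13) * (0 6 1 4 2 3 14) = (0 7 10 9 8 6 1 2 14)(3 4 13) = [7, 2, 14, 4, 13, 5, 1, 10, 6, 8, 9, 11, 12, 3, 0]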